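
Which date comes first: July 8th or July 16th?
July 8th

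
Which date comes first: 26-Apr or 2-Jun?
26-Apr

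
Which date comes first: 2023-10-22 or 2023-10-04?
2023-10-04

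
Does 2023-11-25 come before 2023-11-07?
No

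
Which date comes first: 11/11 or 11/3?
11/3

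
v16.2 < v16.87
True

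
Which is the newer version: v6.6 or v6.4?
v6.6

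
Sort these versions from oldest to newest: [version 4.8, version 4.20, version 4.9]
[version 4.8, version 4.9, version 4.20]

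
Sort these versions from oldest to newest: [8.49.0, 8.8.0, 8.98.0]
[8.8.0, 8.49.0, 8.98.0]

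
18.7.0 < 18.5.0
False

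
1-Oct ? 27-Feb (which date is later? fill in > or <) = >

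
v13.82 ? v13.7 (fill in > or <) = >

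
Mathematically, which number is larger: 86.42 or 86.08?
86.42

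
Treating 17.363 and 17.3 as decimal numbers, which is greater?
17.363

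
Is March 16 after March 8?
Yes. Day 16 comes after day 8 in March — this is a date comparison, not a decimal one (the decimal 3.16 would be smaller than 3.8).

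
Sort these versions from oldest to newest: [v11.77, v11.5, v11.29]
[v11.5, v11.29, v11.77]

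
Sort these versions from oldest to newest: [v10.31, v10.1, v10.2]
[v10.1, v10.2, v10.31]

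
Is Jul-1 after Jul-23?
No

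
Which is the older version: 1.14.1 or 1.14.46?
1.14.1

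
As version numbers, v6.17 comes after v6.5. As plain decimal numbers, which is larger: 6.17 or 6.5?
6.5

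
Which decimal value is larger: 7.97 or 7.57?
7.97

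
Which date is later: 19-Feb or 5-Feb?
19-Feb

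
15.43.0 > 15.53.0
False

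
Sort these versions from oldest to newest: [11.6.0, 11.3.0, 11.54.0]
[11.3.0, 11.6.0, 11.54.0]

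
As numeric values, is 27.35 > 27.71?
False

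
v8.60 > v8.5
True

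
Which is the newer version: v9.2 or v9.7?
v9.7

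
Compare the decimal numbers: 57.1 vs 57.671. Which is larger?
57.671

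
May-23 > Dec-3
False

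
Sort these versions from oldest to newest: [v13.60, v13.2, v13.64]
[v13.2, v13.60, v13.64]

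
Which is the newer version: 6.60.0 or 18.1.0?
18.1.0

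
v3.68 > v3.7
True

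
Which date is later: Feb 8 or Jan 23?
Feb 8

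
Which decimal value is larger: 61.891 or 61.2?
61.891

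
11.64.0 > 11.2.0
True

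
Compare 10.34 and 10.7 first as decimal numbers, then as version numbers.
As decimals: 10.34 < 10.7. As versions: v10.34 > v10.7 (minor version 34 > 7).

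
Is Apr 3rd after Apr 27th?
No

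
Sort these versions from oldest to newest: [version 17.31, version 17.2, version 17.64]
[version 17.2, version 17.31, version 17.64]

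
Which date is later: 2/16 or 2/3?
2/16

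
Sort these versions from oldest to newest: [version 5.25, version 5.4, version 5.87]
[version 5.4, version 5.25, version 5.87]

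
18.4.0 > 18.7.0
False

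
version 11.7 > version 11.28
False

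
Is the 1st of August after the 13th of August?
No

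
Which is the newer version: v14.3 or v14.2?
v14.3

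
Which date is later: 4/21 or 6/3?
6/3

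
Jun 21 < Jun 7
False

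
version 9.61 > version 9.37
True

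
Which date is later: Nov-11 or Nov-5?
Nov-11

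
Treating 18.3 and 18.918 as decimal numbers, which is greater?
18.918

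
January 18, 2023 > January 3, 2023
True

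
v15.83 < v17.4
True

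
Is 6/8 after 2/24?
Yes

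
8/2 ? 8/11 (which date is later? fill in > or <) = <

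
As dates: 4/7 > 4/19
False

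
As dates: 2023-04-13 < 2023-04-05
False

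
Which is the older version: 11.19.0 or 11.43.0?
11.19.0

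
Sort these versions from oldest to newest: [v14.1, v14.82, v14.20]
[v14.1, v14.20, v14.82]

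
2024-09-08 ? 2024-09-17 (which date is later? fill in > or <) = <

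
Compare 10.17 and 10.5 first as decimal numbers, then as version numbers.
As decimals: 10.17 < 10.5. As versions: v10.17 > v10.5 (minor version 17 > 5).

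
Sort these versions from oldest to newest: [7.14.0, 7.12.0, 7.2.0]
[7.2.0, 7.12.0, 7.14.0]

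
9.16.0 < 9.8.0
False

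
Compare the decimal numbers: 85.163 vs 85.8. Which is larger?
85.8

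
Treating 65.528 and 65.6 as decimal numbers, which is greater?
65.6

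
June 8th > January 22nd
True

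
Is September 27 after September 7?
Yes. Day 27 comes after day 7 in September — this is a date comparison, not a decimal one (the decimal 9.27 would be smaller than 9.7).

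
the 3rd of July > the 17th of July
False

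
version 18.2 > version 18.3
False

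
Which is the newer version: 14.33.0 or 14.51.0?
14.51.0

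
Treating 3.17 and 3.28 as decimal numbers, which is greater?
3.28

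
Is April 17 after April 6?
Yes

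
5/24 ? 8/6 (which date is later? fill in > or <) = <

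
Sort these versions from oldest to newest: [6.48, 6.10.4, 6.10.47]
[6.10.4, 6.10.47, 6.48]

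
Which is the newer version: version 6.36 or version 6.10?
version 6.36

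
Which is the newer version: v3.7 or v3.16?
v3.16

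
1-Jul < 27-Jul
True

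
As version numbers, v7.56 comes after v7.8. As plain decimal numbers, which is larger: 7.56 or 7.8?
7.8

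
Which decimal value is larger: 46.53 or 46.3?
46.53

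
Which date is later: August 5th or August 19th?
August 19th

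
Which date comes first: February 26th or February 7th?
February 7th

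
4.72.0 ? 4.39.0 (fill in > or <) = >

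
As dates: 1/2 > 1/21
False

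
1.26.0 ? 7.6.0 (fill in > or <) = <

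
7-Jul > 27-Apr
True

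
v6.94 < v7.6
True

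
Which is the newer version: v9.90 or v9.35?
v9.90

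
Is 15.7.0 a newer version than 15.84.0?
No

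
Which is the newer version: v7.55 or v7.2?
v7.55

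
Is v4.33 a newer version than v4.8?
Yes. Version numbers are compared segment by segment as integers, not as decimals: minor version 33 > 8, so v4.33 > v4.8 (even though the decimal 4.33 < 4.8).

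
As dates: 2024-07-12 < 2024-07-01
False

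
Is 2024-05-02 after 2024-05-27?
No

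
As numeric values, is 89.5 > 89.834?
False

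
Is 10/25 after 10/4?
Yes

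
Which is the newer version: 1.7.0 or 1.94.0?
1.94.0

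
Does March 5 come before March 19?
Yes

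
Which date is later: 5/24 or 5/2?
5/24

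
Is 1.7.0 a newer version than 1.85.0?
No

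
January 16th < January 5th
False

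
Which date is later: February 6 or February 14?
February 14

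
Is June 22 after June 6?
Yes. Day 22 comes after day 6 in June — this is a date comparison, not a decimal one (the decimal 6.22 would be smaller than 6.6).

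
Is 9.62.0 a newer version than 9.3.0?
Yes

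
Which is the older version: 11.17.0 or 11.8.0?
11.8.0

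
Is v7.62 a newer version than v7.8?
Yes. Version numbers are compared segment by segment as integers, not as decimals: minor version 62 > 8, so v7.62 > v7.8 (even though the decimal 7.62 < 7.8).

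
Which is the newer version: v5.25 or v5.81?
v5.81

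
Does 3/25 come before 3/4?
No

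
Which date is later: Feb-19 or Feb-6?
Feb-19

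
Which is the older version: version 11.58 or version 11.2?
version 11.2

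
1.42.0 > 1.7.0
True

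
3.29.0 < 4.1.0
True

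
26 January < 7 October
True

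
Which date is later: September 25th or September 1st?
September 25th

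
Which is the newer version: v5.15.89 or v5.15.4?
v5.15.89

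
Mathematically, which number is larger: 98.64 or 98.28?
98.64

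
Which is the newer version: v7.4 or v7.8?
v7.8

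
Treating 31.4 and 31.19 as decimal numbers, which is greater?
31.4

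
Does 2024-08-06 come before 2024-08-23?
Yes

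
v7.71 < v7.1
False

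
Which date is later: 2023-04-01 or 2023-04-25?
2023-04-25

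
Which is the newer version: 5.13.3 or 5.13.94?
5.13.94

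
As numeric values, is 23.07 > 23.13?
False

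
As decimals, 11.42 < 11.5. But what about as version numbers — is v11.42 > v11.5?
True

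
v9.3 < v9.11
True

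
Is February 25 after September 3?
No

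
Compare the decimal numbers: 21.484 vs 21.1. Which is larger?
21.484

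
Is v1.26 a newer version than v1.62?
No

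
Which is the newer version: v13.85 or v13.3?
v13.85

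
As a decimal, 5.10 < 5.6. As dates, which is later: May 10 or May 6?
May 10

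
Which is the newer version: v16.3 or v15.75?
v16.3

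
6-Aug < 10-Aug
True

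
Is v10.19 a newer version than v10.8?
Yes. Version numbers are compared segment by segment as integers, not as decimals: minor version 19 > 8, so v10.19 > v10.8 (even though the decimal 10.19 < 10.8).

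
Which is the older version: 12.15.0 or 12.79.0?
12.15.0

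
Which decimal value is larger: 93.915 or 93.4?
93.915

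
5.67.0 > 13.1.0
False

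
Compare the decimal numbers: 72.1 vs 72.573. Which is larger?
72.573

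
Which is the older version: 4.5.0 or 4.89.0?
4.5.0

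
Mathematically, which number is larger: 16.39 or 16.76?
16.76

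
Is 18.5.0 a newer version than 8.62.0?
Yes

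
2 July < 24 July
True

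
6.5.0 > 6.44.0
False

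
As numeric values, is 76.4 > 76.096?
True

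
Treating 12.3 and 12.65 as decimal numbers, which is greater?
12.65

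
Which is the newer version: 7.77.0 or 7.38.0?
7.77.0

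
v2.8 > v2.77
False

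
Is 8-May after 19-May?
No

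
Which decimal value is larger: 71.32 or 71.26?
71.32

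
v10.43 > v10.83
False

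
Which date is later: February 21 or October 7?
October 7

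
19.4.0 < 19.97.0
True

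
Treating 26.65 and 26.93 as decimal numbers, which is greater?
26.93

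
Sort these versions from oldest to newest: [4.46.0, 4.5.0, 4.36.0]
[4.5.0, 4.36.0, 4.46.0]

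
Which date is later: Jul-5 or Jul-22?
Jul-22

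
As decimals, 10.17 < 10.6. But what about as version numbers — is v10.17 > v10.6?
True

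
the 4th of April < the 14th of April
True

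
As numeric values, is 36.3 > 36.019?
True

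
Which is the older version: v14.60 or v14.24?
v14.24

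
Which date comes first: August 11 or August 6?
August 6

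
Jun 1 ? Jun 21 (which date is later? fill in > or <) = <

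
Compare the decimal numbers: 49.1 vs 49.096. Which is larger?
49.1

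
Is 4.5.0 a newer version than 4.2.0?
Yes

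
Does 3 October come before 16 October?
Yes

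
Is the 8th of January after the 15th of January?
No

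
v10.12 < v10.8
False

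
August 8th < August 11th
True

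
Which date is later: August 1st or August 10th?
August 10th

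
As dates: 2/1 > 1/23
True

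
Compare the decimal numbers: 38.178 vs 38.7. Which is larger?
38.7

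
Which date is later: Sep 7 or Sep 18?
Sep 18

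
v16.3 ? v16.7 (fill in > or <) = <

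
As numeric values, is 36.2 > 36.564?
False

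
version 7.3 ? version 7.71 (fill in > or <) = <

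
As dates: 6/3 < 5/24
False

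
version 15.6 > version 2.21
True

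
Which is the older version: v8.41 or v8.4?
v8.4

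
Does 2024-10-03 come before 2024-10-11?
Yes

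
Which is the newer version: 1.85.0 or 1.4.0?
1.85.0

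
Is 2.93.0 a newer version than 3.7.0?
No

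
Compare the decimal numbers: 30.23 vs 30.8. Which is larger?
30.8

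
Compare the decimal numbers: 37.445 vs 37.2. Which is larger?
37.445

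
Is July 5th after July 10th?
No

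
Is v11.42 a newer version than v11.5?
Yes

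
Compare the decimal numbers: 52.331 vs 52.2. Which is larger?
52.331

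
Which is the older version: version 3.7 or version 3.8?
version 3.7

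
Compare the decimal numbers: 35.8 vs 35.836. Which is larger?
35.836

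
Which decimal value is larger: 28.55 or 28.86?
28.86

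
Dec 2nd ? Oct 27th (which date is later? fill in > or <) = >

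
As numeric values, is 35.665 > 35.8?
False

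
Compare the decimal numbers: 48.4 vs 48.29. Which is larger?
48.4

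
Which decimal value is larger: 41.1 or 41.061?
41.1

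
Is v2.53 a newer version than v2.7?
Yes. Version numbers are compared segment by segment as integers, not as decimals: minor version 53 > 7, so v2.53 > v2.7 (even though the decimal 2.53 < 2.7).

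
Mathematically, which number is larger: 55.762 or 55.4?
55.762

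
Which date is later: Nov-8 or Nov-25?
Nov-25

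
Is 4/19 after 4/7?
Yes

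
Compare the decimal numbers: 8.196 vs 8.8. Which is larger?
8.8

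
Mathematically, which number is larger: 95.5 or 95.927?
95.927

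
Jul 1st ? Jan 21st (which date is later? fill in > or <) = >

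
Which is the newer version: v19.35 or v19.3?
v19.35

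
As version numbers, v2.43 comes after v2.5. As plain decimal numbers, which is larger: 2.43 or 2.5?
2.5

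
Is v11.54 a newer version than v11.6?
Yes. Version numbers are compared segment by segment as integers, not as decimals: minor version 54 > 6, so v11.54 > v11.6 (even though the decimal 11.54 < 11.6).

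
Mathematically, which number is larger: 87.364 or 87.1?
87.364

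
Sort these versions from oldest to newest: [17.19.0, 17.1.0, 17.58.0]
[17.1.0, 17.19.0, 17.58.0]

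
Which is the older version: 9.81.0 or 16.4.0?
9.81.0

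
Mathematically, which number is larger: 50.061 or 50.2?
50.2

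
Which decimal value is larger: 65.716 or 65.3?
65.716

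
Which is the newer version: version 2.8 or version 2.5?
version 2.8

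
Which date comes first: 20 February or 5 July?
20 February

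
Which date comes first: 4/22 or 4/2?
4/2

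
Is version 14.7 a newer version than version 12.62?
Yes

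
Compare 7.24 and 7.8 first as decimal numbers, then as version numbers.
As decimals: 7.24 < 7.8. As versions: v7.24 > v7.8 (minor version 24 > 8).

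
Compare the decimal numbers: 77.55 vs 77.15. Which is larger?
77.55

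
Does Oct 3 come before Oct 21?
Yes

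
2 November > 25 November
False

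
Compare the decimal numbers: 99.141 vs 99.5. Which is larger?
99.5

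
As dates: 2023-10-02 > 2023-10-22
False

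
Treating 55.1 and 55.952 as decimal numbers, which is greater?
55.952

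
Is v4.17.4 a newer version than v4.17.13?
No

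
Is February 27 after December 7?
No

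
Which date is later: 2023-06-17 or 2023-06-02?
2023-06-17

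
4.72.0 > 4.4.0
True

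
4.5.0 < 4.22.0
True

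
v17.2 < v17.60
True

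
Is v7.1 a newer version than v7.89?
No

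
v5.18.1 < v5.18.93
True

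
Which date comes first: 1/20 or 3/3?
1/20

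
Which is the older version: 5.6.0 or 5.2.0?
5.2.0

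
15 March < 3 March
False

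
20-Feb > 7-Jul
False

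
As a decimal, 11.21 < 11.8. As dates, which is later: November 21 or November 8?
November 21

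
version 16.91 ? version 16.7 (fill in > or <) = >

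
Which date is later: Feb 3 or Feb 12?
Feb 12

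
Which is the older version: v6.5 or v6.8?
v6.5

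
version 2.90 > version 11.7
False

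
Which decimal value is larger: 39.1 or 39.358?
39.358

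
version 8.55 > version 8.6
True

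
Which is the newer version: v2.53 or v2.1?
v2.53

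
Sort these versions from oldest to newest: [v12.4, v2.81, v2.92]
[v2.81, v2.92, v12.4]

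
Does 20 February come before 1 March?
Yes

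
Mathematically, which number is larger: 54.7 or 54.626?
54.7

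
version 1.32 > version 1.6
True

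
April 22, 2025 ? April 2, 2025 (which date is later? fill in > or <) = >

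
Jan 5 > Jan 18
False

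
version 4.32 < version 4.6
False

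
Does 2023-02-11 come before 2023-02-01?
No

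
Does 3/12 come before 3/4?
No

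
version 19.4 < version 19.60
True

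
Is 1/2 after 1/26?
No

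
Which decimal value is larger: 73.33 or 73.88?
73.88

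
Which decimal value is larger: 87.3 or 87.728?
87.728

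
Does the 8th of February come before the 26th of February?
Yes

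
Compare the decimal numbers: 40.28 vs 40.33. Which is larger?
40.33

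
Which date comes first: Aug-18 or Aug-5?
Aug-5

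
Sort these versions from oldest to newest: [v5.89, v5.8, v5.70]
[v5.8, v5.70, v5.89]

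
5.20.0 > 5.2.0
True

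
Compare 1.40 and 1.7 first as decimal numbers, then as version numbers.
As decimals: 1.40 < 1.7. As versions: v1.40 > v1.7 (minor version 40 > 7).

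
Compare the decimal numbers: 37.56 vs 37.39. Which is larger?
37.56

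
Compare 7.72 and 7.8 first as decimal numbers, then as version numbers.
As decimals: 7.72 < 7.8. As versions: v7.72 > v7.8 (minor version 72 > 8).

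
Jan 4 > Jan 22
False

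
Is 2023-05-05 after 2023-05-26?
No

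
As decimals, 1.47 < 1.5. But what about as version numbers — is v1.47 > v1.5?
True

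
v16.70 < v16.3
False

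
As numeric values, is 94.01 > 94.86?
False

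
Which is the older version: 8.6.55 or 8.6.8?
8.6.8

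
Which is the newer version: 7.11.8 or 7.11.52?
7.11.52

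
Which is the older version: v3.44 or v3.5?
v3.5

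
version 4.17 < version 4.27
True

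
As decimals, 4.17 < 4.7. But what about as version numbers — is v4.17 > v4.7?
True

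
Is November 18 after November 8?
Yes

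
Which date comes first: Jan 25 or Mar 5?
Jan 25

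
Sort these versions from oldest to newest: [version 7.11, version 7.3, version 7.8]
[version 7.3, version 7.8, version 7.11]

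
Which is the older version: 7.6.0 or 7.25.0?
7.6.0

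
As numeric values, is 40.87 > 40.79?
True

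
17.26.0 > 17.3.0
True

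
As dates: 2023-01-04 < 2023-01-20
True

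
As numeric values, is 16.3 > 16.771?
False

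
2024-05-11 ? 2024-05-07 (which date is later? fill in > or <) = >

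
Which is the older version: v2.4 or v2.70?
v2.4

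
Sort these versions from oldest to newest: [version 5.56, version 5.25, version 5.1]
[version 5.1, version 5.25, version 5.56]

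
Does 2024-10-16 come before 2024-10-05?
No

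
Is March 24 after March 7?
Yes. Day 24 comes after day 7 in March — this is a date comparison, not a decimal one (the decimal 3.24 would be smaller than 3.7).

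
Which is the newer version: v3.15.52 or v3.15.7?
v3.15.52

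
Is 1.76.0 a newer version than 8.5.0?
No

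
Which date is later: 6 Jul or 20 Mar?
6 Jul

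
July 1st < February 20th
False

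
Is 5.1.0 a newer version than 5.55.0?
No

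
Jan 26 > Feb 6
False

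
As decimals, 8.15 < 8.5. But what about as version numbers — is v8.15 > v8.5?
True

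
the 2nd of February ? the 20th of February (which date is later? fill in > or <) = <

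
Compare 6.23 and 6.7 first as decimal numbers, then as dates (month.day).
As decimals: 6.23 < 6.7. As dates: 6/23 is later than 6/7 (day 23 > day 7).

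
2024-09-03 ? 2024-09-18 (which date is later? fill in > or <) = <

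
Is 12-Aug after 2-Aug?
Yes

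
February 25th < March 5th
True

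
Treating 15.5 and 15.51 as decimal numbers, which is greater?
15.51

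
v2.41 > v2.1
True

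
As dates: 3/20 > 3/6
True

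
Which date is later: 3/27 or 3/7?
3/27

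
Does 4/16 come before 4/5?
No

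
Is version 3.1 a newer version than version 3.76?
No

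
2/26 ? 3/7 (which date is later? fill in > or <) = <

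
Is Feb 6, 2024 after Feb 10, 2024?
No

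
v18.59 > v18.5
True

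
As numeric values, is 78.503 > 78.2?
True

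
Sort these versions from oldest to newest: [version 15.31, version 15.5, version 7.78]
[version 7.78, version 15.5, version 15.31]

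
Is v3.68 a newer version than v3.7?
Yes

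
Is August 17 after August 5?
Yes. Day 17 comes after day 5 in August — this is a date comparison, not a decimal one (the decimal 8.17 would be smaller than 8.5).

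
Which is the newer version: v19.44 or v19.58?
v19.58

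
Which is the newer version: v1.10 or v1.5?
v1.10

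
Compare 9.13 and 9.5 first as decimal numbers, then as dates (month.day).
As decimals: 9.13 < 9.5. As dates: 9/13 is later than 9/5 (day 13 > day 5).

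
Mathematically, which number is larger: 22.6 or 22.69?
22.69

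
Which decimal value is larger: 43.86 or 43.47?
43.86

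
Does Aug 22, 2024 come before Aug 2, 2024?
No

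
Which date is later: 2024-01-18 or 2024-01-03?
2024-01-18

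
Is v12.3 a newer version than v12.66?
No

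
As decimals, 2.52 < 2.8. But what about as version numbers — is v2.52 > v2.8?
True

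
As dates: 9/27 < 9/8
False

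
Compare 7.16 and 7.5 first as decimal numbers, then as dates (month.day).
As decimals: 7.16 < 7.5. As dates: 7/16 is later than 7/5 (day 16 > day 5).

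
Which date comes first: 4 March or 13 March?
4 March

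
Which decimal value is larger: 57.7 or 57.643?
57.7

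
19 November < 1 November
False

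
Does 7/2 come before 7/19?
Yes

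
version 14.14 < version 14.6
False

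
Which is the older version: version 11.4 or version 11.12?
version 11.4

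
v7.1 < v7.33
True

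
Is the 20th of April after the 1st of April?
Yes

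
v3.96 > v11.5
False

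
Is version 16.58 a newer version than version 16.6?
Yes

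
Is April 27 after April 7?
Yes. Day 27 comes after day 7 in April — this is a date comparison, not a decimal one (the decimal 4.27 would be smaller than 4.7).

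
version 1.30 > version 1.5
True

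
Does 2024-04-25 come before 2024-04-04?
No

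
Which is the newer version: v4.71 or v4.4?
v4.71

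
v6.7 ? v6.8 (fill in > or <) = <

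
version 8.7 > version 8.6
True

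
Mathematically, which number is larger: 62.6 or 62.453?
62.6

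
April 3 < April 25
True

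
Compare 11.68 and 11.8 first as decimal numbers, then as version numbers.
As decimals: 11.68 < 11.8. As versions: v11.68 > v11.8 (minor version 68 > 8).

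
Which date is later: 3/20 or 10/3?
10/3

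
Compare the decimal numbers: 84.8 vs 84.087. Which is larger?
84.8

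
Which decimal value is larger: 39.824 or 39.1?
39.824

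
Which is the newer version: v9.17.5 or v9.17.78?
v9.17.78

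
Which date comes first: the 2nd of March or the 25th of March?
the 2nd of March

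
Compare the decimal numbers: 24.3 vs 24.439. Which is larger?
24.439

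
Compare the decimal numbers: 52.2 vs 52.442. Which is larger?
52.442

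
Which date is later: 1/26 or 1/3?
1/26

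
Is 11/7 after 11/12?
No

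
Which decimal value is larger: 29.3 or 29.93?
29.93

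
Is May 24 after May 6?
Yes. Day 24 comes after day 6 in May — this is a date comparison, not a decimal one (the decimal 5.24 would be smaller than 5.6).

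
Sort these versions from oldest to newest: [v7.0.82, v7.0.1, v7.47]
[v7.0.1, v7.0.82, v7.47]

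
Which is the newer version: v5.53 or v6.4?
v6.4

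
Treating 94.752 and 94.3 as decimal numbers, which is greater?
94.752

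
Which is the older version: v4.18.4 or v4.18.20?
v4.18.4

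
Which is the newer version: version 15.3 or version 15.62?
version 15.62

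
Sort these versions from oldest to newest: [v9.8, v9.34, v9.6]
[v9.6, v9.8, v9.34]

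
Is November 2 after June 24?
Yes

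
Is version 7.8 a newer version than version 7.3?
Yes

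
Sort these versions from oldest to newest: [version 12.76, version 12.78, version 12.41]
[version 12.41, version 12.76, version 12.78]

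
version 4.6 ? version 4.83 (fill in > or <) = <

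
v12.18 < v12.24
True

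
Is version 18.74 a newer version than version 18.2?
Yes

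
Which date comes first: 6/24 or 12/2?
6/24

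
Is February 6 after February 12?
No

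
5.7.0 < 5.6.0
False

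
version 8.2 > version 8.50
False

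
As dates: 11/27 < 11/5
False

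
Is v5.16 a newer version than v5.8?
Yes. Version numbers are compared segment by segment as integers, not as decimals: minor version 16 > 8, so v5.16 > v5.8 (even though the decimal 5.16 < 5.8).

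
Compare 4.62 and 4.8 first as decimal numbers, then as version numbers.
As decimals: 4.62 < 4.8. As versions: v4.62 > v4.8 (minor version 62 > 8).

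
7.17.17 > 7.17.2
True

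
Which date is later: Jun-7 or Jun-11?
Jun-11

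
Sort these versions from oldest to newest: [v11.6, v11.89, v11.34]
[v11.6, v11.34, v11.89]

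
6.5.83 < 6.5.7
False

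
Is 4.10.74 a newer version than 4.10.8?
Yes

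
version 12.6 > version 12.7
False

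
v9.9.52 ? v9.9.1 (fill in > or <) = >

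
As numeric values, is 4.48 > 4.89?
False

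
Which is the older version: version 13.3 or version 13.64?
version 13.3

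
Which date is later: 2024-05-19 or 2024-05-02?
2024-05-19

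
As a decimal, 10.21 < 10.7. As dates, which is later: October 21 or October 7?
October 21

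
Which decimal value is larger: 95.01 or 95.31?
95.31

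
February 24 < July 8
True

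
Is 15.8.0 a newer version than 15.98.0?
No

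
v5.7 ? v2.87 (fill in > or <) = >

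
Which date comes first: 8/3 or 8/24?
8/3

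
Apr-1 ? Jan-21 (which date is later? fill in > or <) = >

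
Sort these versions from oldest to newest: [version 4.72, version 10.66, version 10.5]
[version 4.72, version 10.5, version 10.66]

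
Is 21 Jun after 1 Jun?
Yes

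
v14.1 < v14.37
True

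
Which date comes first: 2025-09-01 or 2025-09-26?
2025-09-01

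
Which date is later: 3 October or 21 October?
21 October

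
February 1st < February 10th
True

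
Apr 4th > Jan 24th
True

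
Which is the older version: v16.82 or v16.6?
v16.6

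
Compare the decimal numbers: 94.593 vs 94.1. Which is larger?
94.593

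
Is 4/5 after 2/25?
Yes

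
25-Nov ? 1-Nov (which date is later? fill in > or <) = >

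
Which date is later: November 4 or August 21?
November 4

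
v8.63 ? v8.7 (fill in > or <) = >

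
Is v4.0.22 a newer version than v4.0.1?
Yes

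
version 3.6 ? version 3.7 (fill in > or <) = <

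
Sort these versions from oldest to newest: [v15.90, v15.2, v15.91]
[v15.2, v15.90, v15.91]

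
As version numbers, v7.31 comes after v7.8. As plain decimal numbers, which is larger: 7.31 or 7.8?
7.8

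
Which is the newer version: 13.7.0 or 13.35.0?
13.35.0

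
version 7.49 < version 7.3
False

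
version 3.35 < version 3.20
False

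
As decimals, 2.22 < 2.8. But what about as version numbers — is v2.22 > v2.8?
True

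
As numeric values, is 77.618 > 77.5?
True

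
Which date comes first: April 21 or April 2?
April 2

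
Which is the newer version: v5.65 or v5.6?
v5.65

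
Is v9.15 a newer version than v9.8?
Yes. Version numbers are compared segment by segment as integers, not as decimals: minor version 15 > 8, so v9.15 > v9.8 (even though the decimal 9.15 < 9.8).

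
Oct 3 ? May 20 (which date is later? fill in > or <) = >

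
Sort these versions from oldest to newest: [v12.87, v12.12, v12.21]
[v12.12, v12.21, v12.87]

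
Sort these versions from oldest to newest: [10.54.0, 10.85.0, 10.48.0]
[10.48.0, 10.54.0, 10.85.0]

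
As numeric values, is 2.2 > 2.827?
False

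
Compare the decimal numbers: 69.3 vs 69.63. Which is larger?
69.63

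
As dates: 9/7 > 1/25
True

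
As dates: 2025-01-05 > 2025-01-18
False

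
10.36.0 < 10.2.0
False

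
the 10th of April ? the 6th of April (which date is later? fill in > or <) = >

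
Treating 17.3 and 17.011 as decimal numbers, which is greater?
17.3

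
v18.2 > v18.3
False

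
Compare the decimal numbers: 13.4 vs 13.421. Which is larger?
13.421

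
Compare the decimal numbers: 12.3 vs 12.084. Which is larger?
12.3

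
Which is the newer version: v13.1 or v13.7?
v13.7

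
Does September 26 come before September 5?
No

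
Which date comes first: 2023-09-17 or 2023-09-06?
2023-09-06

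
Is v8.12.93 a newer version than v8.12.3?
Yes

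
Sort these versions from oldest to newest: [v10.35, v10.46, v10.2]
[v10.2, v10.35, v10.46]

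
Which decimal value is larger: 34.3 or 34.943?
34.943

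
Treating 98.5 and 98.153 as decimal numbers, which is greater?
98.5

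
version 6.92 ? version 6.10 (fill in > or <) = >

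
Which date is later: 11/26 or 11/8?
11/26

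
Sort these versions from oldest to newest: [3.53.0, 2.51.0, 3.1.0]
[2.51.0, 3.1.0, 3.53.0]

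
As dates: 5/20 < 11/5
True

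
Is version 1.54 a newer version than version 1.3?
Yes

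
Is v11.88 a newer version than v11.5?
Yes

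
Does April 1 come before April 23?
Yes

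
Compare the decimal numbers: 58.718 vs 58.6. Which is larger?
58.718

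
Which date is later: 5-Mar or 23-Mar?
23-Mar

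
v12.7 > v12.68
False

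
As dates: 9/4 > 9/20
False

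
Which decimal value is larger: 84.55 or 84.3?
84.55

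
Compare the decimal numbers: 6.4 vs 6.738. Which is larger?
6.738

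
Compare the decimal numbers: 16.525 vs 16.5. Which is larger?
16.525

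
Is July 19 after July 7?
Yes. Day 19 comes after day 7 in July — this is a date comparison, not a decimal one (the decimal 7.19 would be smaller than 7.7).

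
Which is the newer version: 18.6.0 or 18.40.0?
18.40.0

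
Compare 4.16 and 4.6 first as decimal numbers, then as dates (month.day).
As decimals: 4.16 < 4.6. As dates: 4/16 is later than 4/6 (day 16 > day 6).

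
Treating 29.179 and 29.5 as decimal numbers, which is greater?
29.5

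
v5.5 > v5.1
True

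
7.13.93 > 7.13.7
True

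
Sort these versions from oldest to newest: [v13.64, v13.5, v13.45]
[v13.5, v13.45, v13.64]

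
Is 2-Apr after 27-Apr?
No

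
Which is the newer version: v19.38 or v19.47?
v19.47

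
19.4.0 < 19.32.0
True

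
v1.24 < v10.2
True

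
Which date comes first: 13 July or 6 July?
6 July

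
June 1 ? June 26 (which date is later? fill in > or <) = <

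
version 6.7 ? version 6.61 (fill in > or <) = <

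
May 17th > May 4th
True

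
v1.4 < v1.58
True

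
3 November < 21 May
False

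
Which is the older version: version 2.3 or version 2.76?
version 2.3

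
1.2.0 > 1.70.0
False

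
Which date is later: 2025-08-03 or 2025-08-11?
2025-08-11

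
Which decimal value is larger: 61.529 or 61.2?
61.529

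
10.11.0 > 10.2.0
True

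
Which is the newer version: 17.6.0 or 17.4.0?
17.6.0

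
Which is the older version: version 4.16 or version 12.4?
version 4.16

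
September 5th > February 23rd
True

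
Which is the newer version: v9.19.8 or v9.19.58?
v9.19.58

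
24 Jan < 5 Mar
True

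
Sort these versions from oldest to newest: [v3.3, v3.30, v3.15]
[v3.3, v3.15, v3.30]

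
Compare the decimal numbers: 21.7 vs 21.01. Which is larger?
21.7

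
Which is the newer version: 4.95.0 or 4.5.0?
4.95.0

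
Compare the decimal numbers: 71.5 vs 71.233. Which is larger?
71.5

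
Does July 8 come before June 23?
No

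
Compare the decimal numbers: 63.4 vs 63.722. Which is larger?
63.722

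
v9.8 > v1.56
True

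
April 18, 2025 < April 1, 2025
False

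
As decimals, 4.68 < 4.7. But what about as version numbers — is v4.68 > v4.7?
True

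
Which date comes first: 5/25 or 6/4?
5/25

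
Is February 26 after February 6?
Yes. Day 26 comes after day 6 in February — this is a date comparison, not a decimal one (the decimal 2.26 would be smaller than 2.6).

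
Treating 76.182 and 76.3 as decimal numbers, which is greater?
76.3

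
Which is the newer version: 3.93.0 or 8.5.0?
8.5.0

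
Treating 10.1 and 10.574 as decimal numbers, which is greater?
10.574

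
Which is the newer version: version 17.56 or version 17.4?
version 17.56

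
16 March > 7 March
True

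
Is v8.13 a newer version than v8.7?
Yes. Version numbers are compared segment by segment as integers, not as decimals: minor version 13 > 7, so v8.13 > v8.7 (even though the decimal 8.13 < 8.7).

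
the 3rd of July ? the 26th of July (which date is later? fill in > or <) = <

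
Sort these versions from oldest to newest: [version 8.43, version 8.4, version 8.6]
[version 8.4, version 8.6, version 8.43]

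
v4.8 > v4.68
False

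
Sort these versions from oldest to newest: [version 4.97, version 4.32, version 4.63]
[version 4.32, version 4.63, version 4.97]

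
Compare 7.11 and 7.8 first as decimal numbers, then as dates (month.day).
As decimals: 7.11 < 7.8. As dates: 7/11 is later than 7/8 (day 11 > day 8).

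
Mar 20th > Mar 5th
True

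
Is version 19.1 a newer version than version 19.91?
No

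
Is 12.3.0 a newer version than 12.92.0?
No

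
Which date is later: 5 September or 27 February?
5 September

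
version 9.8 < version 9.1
False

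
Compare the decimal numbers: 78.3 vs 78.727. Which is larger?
78.727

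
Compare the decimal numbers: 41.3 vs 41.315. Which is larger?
41.315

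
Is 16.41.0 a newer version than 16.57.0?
No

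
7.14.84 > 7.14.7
True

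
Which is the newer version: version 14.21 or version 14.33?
version 14.33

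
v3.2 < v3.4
True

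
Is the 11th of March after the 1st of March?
Yes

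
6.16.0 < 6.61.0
True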